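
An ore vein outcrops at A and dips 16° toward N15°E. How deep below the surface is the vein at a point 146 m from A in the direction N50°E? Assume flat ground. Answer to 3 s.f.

The hole lies 35° from the dip direction, so the down-dip offset is 146 × cos 35° = 119.60 m.
Depth = down-dip offset × tan(dip) = 119.60 × tan 16° = 119.60 × 0.2867
Depth = 34.29 m

34.3 m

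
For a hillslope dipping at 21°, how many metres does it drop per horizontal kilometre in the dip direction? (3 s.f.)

384 m

drop per km = 1000 × tan 21° = 1000 × 0.3839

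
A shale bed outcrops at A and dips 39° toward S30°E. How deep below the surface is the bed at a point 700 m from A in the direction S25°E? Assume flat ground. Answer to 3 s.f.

565 m

The hole lies 5° from the dip direction, so the down-dip offset is 700 × cos 5° = 697.34 m.
Depth = down-dip offset × tan(dip) = 697.34 × tan 39° = 697.34 × 0.8098
Depth = 564.69 m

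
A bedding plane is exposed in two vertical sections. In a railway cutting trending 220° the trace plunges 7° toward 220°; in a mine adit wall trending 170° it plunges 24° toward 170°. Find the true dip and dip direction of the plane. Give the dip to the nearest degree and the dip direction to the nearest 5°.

The two traces are lines in the plane: v₁ = (sin 220°·cos 7°, cos 220°·cos 7°, −sin 7°), v₂ = (sin 170°·cos 24°, cos 170°·cos 24°, −sin 24°).
Cross product v₁ × v₂ gives the pole to the plane: n ∝ (0.200, -0.279, 0.695).
True dip = arccos(n_z / |n|) = arccos(0.8967) = 26.3°.
The horizontal component of n points toward azimuth atan2(n_x, n_y) = 144°, the dip direction.

true dip 26°, dip direction 145°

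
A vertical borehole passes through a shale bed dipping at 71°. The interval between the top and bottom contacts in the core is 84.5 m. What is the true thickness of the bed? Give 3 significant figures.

True thickness t = h · cos(dip) = 84.5 × cos 71°
t = 84.5 × 0.3256 = 27.511 m

27.5 m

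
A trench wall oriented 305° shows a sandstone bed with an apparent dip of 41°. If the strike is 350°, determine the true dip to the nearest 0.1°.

β = acute angle between strike 350° and section 305° = 45°.
tan δ = tan α / sin β = tan 41° / sin 45° = 0.8693 / 0.7071 = 1.2294
δ = arctan(1.2294) = 50.87°

50.9°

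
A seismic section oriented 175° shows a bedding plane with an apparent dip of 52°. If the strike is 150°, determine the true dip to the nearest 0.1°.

71.7°

β = acute angle between strike 150° and section 175° = 25°.
tan(true dip) = tan 52° / sin 25° = 3.0286
true dip = arctan 3.0286 = 71.73°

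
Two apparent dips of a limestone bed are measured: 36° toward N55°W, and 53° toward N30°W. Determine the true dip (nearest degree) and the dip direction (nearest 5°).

Each apparent-dip line lies in the plane. As unit vectors (x east, y north, z up), v₁ plunges 36°→N55°W and v₂ plunges 53°→N30°W.
n = v₁ × v₂ = (0.064, 0.352, 0.206) (taken with n_z > 0).
Dip δ = arctan(|n_h|/n_z) = arctan(0.358/0.206) = 60.1°.
Dip direction = atan2(0.064, 0.352) = 10° (azimuth of n's horizontal projection).

true dip 60°, dip direction 010°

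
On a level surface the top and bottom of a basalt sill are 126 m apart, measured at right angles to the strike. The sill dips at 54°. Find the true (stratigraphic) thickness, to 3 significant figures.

True thickness t = w · sin(dip) = 126 × sin 54°
t = 126 × 0.8090 = 101.936 m

102 m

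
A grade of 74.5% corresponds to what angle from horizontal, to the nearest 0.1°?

36.7°

tan θ = 74.5/100 = 0.7450
θ = arctan(0.7450) = 36.69°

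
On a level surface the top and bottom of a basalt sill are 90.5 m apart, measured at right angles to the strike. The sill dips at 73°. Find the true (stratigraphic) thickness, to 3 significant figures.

86.5 m

True thickness t = w · sin(dip) = 90.5 × sin 73°
t = 90.5 × 0.9563 = 86.546 m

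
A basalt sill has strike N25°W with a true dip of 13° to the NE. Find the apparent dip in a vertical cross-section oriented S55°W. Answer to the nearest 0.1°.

12.8°

Angle between strike (N25°W) and section (S55°W): β = 80°.
tan α = tan 13° × sin 80° = 0.2309 × 0.9848 = 0.2274
apparent dip = arctan 0.2274 = 12.81°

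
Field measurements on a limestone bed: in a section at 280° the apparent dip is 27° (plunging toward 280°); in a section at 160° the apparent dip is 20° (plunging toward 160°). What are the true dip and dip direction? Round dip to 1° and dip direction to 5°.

true dip 41°, dip direction 225°

Represent each trace as a vector plunging at its apparent dip toward its trend (east-north-up frame): v₁ = (-0.877, 0.155, -0.454), v₂ = (0.321, -0.883, -0.342).
Cross product v₁ × v₂ gives the pole to the plane: n ∝ (-0.454, -0.446, 0.725).
Dip δ = arctan(|n_h|/n_z) = arctan(0.636/0.725) = 41.3°.
Dip direction = azimuth of (n_x, n_y) = atan2(-0.454, -0.446) = 225°.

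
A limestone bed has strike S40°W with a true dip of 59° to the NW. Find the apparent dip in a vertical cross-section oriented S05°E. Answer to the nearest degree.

Angle between strike (S40°W) and section (S05°E): β = 45°.
tan α = tan 59° × sin 45° = 1.6643 × 0.7071 = 1.1768
apparent dip = arctan 1.1768 = 49.64°

50°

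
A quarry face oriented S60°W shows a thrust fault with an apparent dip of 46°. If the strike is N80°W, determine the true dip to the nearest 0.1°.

58.2°

The section is 40° from the strike.
tan(true dip) = tan 46° / sin 40° = 1.6110
true dip = arctan 1.6110 = 58.17°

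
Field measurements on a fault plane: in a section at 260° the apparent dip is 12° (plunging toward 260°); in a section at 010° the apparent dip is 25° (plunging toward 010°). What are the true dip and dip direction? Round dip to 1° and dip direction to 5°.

The two traces are lines in the plane: v₁ = (sin 260°·cos 12°, cos 260°·cos 12°, −sin 12°), v₂ = (sin 10°·cos 25°, cos 10°·cos 25°, −sin 25°).
Cross product v₁ × v₂ gives the pole to the plane: n ∝ (-0.257, 0.440, 0.833).
True dip = arccos(n_z / |n|) = arccos(0.8531) = 31.5°.
Dip direction = azimuth of (n_x, n_y) = atan2(-0.257, 0.440) = 330°.

true dip 31°, dip direction 330°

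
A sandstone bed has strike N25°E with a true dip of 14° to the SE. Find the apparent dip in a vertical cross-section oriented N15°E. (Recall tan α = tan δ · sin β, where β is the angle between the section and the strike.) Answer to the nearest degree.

The section lies 10° from the strike.
tan(apparent dip) = tan 14° · sin 10° = 0.0433
apparent dip = arctan 0.0433 = 2.48°

2°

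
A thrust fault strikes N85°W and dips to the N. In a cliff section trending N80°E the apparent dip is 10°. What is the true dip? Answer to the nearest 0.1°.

β = acute angle between strike N85°W and section N80°E = 15°.
tan δ = tan α / sin β = tan 10° / sin 15° = 0.1763 / 0.2588 = 0.6813
δ = arctan(0.6813) = 34.27°

34.3°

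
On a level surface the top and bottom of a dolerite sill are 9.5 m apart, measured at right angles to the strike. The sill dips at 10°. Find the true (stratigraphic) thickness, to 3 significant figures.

1.65 m

True thickness t = w · sin(dip) = 9.5 × sin 10°
t = 9.5 × 0.1736 = 1.650 m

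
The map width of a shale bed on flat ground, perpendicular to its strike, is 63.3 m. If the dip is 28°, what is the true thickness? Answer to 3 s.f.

True thickness t = w · sin(dip) = 63.3 × sin 28°
t = 63.3 × 0.4695 = 29.718 m

29.7 m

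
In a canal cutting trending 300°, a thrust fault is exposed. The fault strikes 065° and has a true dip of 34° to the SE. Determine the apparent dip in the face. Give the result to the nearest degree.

29°

The strike is 065° and the section trends 300°; the acute angle between them is β = 55°.
tan α = tan 34° × sin 55° = 0.6745 × 0.8192 = 0.5525
α = arctan(0.5525) = 28.92°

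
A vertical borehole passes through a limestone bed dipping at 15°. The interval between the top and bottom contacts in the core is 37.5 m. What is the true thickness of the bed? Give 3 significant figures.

True thickness t = h · cos(dip) = 37.5 × cos 15°
t = 37.5 × 0.9659 = 36.222 m

36.2 m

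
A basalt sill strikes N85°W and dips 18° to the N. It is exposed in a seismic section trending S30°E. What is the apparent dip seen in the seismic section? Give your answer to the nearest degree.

The section lies 55° from the strike.
tan α = tan 18° × sin 55° = 0.3249 × 0.8192 = 0.2662
apparent dip = arctan 0.2662 = 14.90°

15°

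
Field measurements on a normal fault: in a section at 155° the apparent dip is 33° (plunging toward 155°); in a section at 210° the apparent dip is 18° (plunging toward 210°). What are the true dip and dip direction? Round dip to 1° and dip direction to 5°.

true dip 33°, dip direction 150°

The two traces are lines in the plane: v₁ = (sin 155°·cos 33°, cos 155°·cos 33°, −sin 33°), v₂ = (sin 210°·cos 18°, cos 210°·cos 18°, −sin 18°).
n = v₁ × v₂ = (0.214, -0.369, 0.653) (taken with n_z > 0).
True dip = arccos(n_z / |n|) = arccos(0.8377) = 33.1°.
The horizontal component of n points toward azimuth atan2(n_x, n_y) = 150°, the dip direction.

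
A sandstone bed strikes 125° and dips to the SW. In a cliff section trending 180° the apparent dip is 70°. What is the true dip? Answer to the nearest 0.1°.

The section is 55° from the strike.
tan(true dip) = tan 70° / sin 55° = 3.3541
δ = arctan(3.3541) = 73.40°

73.4°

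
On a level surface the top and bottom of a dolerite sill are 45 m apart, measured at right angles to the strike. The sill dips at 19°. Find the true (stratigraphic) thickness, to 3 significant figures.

14.7 m

True thickness t = w · sin(dip) = 45 × sin 19°
t = 45 × 0.3256 = 14.651 m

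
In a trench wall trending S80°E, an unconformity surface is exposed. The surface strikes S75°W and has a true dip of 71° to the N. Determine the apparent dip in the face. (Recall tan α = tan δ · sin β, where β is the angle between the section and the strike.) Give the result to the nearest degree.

The strike is S75°W and the section trends S80°E; the acute angle between them is β = 25°.
tan α = tan 71° × sin 25° = 2.9042 × 0.4226 = 1.2274
apparent dip = arctan 1.2274 = 50.83°

51°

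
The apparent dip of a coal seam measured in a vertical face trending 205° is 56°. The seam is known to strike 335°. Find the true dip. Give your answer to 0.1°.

β = acute angle between strike 335° and section 205° = 50°.
tan δ = tan α / sin β = tan 56° / sin 50° = 1.4826 / 0.7660 = 1.9353
δ = arctan(1.9353) = 62.67°

62.7°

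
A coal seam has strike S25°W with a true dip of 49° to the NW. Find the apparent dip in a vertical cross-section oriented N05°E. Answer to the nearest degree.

Angle between strike (S25°W) and section (N05°E): β = 20°.
tan α = tan 49° × sin 20° = 1.1504 × 0.3420 = 0.3934
apparent dip = arctan 0.3934 = 21.48°

21°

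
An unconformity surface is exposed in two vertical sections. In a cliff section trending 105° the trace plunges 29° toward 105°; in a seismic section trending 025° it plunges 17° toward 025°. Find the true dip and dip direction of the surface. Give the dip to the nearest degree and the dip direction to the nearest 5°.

true dip 31°, dip direction 085°

The two traces are lines in the plane: v₁ = (sin 105°·cos 29°, cos 105°·cos 29°, −sin 29°), v₂ = (sin 25°·cos 17°, cos 25°·cos 17°, −sin 17°).
The plane normal is n = v₁ × v₂ ∝ (0.486, 0.051, 0.824).
Dip δ = arctan(|n_h|/n_z) = arctan(0.489/0.824) = 30.7°.
Dip direction = atan2(0.486, 0.051) = 84° (azimuth of n's horizontal projection).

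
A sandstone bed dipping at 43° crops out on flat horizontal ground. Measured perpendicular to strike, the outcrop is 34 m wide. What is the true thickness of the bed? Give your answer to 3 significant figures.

True thickness t = w · sin(dip) = 34 × sin 43°
t = 34 × 0.6820 = 23.188 m

23.2 m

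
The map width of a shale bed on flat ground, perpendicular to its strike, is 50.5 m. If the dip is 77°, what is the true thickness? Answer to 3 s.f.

True thickness t = w · sin(dip) = 50.5 × sin 77°
t = 50.5 × 0.9744 = 49.206 m

49.2 m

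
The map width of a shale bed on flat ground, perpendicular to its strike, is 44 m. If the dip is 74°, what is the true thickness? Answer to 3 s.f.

42.3 m

True thickness t = w · sin(dip) = 44 × sin 74°
t = 44 × 0.9613 = 42.296 m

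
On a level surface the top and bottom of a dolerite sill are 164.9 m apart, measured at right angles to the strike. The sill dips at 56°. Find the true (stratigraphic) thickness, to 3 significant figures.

137 m

True thickness t = w · sin(dip) = 164.9 × sin 56°
t = 164.9 × 0.8290 = 136.708 m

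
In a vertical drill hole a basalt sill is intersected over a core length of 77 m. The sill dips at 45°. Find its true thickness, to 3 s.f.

True thickness t = h · cos(dip) = 77 × cos 45°
t = 77 × 0.7071 = 54.447 m

54.4 m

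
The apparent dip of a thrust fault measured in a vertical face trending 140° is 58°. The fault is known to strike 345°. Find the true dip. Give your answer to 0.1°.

The section is 25° from the strike.
tan(true dip) = tan 58° / sin 25° = 3.7867
δ = arctan(3.7867) = 75.21°

75.2°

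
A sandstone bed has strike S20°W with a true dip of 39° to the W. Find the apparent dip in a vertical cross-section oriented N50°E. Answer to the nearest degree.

The section lies 30° from the strike.
tan(apparent dip) = tan 39° · sin 30° = 0.4049
apparent dip = arctan 0.4049 = 22.04°

22°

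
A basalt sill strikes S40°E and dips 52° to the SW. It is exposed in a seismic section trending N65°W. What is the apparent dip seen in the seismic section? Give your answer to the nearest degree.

28°

The section lies 25° from the strike.
tan α = tan 52° × sin 25° = 1.2799 × 0.4226 = 0.5409
α = arctan(0.5409) = 28.41°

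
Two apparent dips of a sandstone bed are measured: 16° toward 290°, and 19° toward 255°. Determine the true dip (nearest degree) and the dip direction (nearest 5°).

Represent each trace as a vector plunging at its apparent dip toward its trend (east-north-up frame): v₁ = (-0.903, 0.329, -0.276), v₂ = (-0.913, -0.245, -0.326).
Cross product v₁ × v₂ gives the pole to the plane: n ∝ (-0.174, -0.042, 0.521).
True dip = arccos(n_z / |n|) = arccos(0.9455) = 19.0°.
The horizontal component of n points toward azimuth atan2(n_x, n_y) = 256°, the dip direction.

true dip 19°, dip direction 255°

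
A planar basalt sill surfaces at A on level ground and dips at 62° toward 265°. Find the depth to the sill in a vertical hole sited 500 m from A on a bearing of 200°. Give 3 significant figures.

397 m

The hole lies 65° from the dip direction, so the down-dip offset is 500 × cos 65° = 211.31 m.
Depth = down-dip offset × tan(dip) = 211.31 × tan 62° = 211.31 × 1.8807
Depth = 397.41 m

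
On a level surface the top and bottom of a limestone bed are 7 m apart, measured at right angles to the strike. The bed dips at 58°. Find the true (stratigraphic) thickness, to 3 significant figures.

True thickness t = w · sin(dip) = 7 × sin 58°
t = 7 × 0.8480 = 5.936 m

5.94 m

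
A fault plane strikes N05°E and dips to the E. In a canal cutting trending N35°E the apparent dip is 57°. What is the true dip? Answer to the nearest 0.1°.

β = acute angle between strike N05°E and section N35°E = 30°.
tan δ = tan α / sin β = tan 57° / sin 30° = 1.5399 / 0.5000 = 3.0797
δ = arctan(3.0797) = 72.01°

72.0°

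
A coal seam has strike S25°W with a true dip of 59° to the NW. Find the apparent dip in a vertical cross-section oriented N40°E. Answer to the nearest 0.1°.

23.3°

The strike is S25°W and the section trends N40°E; the acute angle between them is β = 15°.
tan α = tan 59° × sin 15° = 1.6643 × 0.2588 = 0.4307
apparent dip = arctan 0.4307 = 23.30°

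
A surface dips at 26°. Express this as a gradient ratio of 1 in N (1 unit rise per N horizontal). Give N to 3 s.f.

1 in 2.05

1 : N means tan θ = 1/N, so N = 1/tan 26° = 1/0.4877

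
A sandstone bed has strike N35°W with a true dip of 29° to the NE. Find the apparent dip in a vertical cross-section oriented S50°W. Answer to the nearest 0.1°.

28.9°

The section lies 85° from the strike.
tan α = tan 29° × sin 85° = 0.5543 × 0.9962 = 0.5522
α = arctan(0.5522) = 28.91°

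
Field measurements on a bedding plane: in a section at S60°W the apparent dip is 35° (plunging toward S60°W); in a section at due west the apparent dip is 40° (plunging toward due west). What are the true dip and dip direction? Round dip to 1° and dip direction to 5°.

true dip 40°, dip direction 275°

Each apparent-dip line lies in the plane. As unit vectors (x east, y north, z up), v₁ plunges 35°→S60°W and v₂ plunges 40°→due west.
Cross product v₁ × v₂ gives the pole to the plane: n ∝ (-0.263, 0.017, 0.314).
tan δ = √(n_x²+n_y²)/n_z = 0.264/0.314, so δ = 40.1°.
Dip direction = azimuth of (n_x, n_y) = atan2(-0.263, 0.017) = 274°.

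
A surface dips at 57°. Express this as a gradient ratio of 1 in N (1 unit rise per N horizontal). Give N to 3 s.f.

1 : N means tan θ = 1/N, so N = 1/tan 57° = 1/1.5399

1 in 0.649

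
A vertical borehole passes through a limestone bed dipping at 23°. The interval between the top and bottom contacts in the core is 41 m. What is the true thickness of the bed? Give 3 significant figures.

True thickness t = h · cos(dip) = 41 × cos 23°
t = 41 × 0.9205 = 37.741 m

37.7 m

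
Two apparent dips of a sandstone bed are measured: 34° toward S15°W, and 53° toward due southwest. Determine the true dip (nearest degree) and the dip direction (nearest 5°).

true dip 58°, dip direction 260°

Represent each trace as a vector plunging at its apparent dip toward its trend (east-north-up frame): v₁ = (-0.215, -0.801, -0.559), v₂ = (-0.426, -0.426, -0.799).
The plane normal is n = v₁ × v₂ ∝ (-0.402, -0.067, 0.249).
tan δ = √(n_x²+n_y²)/n_z = 0.407/0.249, so δ = 58.5°.
Dip direction = atan2(-0.402, -0.067) = 261° (azimuth of n's horizontal projection).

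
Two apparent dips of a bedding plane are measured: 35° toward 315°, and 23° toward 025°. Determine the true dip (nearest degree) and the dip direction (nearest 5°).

true dip 36°, dip direction 330°

Each apparent-dip line lies in the plane. As unit vectors (x east, y north, z up), v₁ plunges 35°→315° and v₂ plunges 23°→025°.
The plane normal is n = v₁ × v₂ ∝ (-0.252, 0.449, 0.709).
Dip δ = arctan(|n_h|/n_z) = arctan(0.515/0.709) = 36.0°.
Dip direction = azimuth of (n_x, n_y) = atan2(-0.252, 0.449) = 331°.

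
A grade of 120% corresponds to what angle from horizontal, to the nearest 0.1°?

50.2°

tan θ = 120/100 = 1.2000
θ = arctan(1.2000) = 50.19°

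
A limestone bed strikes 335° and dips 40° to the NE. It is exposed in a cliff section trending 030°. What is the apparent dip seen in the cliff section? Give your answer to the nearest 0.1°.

Angle between strike (335°) and section (030°): β = 55°.
tan(apparent dip) = tan 40° · sin 55° = 0.6874
apparent dip = arctan 0.6874 = 34.50°

34.5°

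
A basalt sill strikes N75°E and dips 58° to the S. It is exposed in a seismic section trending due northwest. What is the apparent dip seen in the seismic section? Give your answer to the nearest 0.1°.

54.2°

The strike is N75°E and the section trends due northwest; the acute angle between them is β = 60°.
tan α = tan 58° × sin 60° = 1.6003 × 0.8660 = 1.3859
apparent dip = arctan 1.3859 = 54.19°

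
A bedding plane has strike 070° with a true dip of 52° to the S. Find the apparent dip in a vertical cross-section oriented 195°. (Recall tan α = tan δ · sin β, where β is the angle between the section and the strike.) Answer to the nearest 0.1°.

The strike is 070° and the section trends 195°; the acute angle between them is β = 55°.
tan α = tan 52° × sin 55° = 1.2799 × 0.8192 = 1.0485
α = arctan(1.0485) = 46.36°

46.4°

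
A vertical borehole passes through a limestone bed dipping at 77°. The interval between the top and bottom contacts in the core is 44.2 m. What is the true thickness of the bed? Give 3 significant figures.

9.94 m

True thickness t = h · cos(dip) = 44.2 × cos 77°
t = 44.2 × 0.2250 = 9.943 m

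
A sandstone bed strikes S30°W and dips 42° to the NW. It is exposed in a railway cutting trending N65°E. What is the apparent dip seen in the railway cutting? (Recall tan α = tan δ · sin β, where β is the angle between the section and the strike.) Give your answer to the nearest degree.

27°

The section lies 35° from the strike.
tan(apparent dip) = tan 42° · sin 35° = 0.5165
α = arctan(0.5165) = 27.31°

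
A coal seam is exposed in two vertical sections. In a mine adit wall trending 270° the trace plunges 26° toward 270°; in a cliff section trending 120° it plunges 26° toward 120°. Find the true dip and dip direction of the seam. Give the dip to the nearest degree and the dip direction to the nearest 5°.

true dip 62°, dip direction 195°

The two traces are lines in the plane: v₁ = (sin 270°·cos 26°, cos 270°·cos 26°, −sin 26°), v₂ = (sin 120°·cos 26°, cos 120°·cos 26°, −sin 26°).
Cross product v₁ × v₂ gives the pole to the plane: n ∝ (-0.197, -0.735, 0.404).
tan δ = √(n_x²+n_y²)/n_z = 0.761/0.404, so δ = 62.0°.
The horizontal component of n points toward azimuth atan2(n_x, n_y) = 195°, the dip direction.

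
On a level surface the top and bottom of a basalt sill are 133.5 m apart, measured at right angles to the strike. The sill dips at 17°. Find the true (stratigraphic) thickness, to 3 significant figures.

True thickness t = w · sin(dip) = 133.5 × sin 17°
t = 133.5 × 0.2924 = 39.032 m

39.0 m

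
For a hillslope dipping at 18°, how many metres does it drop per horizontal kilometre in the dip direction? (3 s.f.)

325 m

drop per km = 1000 × tan 18° = 1000 × 0.3249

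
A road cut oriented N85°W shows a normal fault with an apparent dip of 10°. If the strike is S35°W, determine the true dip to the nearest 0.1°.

11.5°

The section is 60° from the strike.
tan δ = tan α / sin β = tan 10° / sin 60° = 0.1763 / 0.8660 = 0.2036
true dip = arctan 0.2036 = 11.51°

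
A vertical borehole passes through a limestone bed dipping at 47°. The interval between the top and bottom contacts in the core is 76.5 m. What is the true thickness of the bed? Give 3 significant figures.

True thickness t = h · cos(dip) = 76.5 × cos 47°
t = 76.5 × 0.6820 = 52.173 m

52.2 m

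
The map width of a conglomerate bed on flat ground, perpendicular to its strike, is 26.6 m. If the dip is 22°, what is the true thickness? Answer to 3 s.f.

True thickness t = w · sin(dip) = 26.6 × sin 22°
t = 26.6 × 0.3746 = 9.965 m

9.96 m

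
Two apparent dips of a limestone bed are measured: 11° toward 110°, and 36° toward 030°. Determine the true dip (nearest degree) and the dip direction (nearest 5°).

true dip 36°, dip direction 035°

Represent each trace as a vector plunging at its apparent dip toward its trend (east-north-up frame): v₁ = (0.922, -0.336, -0.191), v₂ = (0.405, 0.701, -0.588).
Cross product v₁ × v₂ gives the pole to the plane: n ∝ (0.331, 0.465, 0.782).
tan δ = √(n_x²+n_y²)/n_z = 0.571/0.782, so δ = 36.1°.
Dip direction = atan2(0.331, 0.465) = 35° (azimuth of n's horizontal projection).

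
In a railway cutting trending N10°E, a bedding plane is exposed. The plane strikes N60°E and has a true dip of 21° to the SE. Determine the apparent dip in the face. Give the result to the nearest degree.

16°

The strike is N60°E and the section trends N10°E; the acute angle between them is β = 50°.
tan α = tan 21° × sin 50° = 0.3839 × 0.7660 = 0.2941
α = arctan(0.2941) = 16.39°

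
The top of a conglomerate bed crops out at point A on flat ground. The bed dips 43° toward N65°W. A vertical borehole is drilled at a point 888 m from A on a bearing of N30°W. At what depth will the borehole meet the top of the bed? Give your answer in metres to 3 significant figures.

The hole lies 35° from the dip direction, so the down-dip offset is 888 × cos 35° = 727.41 m.
Depth = down-dip offset × tan(dip) = 727.41 × tan 43° = 727.41 × 0.9325
Depth = 678.32 m

678 m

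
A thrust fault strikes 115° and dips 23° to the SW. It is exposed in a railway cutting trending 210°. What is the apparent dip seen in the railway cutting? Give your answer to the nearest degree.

23°

The strike is 115° and the section trends 210°; the acute angle between them is β = 85°.
tan(apparent dip) = tan 23° · sin 85° = 0.4229
α = arctan(0.4229) = 22.92°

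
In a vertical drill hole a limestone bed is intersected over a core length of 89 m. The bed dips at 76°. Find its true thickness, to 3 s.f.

True thickness t = h · cos(dip) = 89 × cos 76°
t = 89 × 0.2419 = 21.531 m

21.5 m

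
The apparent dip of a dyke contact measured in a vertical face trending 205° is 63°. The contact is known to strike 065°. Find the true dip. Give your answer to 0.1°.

The section is 40° from the strike.
tan δ = tan α / sin β = tan 63° / sin 40° = 1.9626 / 0.6428 = 3.0533
δ = arctan(3.0533) = 71.87°

71.9°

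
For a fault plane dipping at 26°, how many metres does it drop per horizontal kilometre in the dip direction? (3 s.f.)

drop per km = 1000 × tan 26° = 1000 × 0.4877

488 m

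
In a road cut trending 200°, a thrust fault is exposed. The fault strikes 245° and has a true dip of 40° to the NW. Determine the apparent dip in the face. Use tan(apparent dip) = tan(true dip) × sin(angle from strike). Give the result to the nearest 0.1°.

30.7°

The strike is 245° and the section trends 200°; the acute angle between them is β = 45°.
tan(apparent dip) = tan 40° · sin 45° = 0.5933
α = arctan(0.5933) = 30.68°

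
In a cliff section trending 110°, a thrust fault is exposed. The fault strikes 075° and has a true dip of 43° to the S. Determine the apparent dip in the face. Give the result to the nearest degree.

28°

The section lies 35° from the strike.
tan α = tan 43° × sin 35° = 0.9325 × 0.5736 = 0.5349
apparent dip = arctan 0.5349 = 28.14°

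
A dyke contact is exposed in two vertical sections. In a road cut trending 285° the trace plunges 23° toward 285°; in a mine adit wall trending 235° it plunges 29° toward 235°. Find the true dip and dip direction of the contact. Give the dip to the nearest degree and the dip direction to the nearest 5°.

The two traces are lines in the plane: v₁ = (sin 285°·cos 23°, cos 285°·cos 23°, −sin 23°), v₂ = (sin 235°·cos 29°, cos 235°·cos 29°, −sin 29°).
Cross product v₁ × v₂ gives the pole to the plane: n ∝ (-0.312, -0.151, 0.617).
tan δ = √(n_x²+n_y²)/n_z = 0.346/0.617, so δ = 29.3°.
Dip direction = atan2(-0.312, -0.151) = 244° (azimuth of n's horizontal projection).

true dip 29°, dip direction 245°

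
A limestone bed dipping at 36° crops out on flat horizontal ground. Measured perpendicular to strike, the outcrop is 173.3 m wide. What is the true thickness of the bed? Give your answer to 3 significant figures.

102 m

True thickness t = w · sin(dip) = 173.3 × sin 36°
t = 173.3 × 0.5878 = 101.863 m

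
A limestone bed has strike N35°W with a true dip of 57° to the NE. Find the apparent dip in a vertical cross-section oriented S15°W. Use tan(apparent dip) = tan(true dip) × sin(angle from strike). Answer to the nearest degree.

50°

The section lies 50° from the strike.
tan(apparent dip) = tan 57° · sin 50° = 1.1796
α = arctan(1.1796) = 49.71°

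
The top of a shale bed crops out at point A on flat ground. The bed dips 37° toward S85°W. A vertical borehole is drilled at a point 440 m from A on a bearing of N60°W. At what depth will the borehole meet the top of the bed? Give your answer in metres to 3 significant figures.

The hole lies 35° from the dip direction, so the down-dip offset is 440 × cos 35° = 360.43 m.
Depth = down-dip offset × tan(dip) = 360.43 × tan 37° = 360.43 × 0.7536
Depth = 271.60 m

272 m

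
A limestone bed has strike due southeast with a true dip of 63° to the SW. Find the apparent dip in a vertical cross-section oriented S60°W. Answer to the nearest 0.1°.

62.2°

The strike is due southeast and the section trends S60°W; the acute angle between them is β = 75°.
tan(apparent dip) = tan 63° · sin 75° = 1.8957
α = arctan(1.8957) = 62.19°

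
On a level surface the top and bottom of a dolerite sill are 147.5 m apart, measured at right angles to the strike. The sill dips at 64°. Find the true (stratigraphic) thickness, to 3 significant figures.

True thickness t = w · sin(dip) = 147.5 × sin 64°
t = 147.5 × 0.8988 = 132.572 m

133 m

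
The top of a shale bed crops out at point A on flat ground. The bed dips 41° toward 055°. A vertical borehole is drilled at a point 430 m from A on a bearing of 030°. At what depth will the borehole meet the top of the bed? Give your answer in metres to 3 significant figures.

The hole lies 25° from the dip direction, so the down-dip offset is 430 × cos 25° = 389.71 m.
Depth = down-dip offset × tan(dip) = 389.71 × tan 41° = 389.71 × 0.8693
Depth = 338.77 m

339 m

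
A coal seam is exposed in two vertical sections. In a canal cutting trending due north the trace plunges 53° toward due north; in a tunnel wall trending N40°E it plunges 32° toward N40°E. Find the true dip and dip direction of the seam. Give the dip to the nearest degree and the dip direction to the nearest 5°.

The two traces are lines in the plane: v₁ = (sin 0°·cos 53°, cos 0°·cos 53°, −sin 53°), v₂ = (sin 40°·cos 32°, cos 40°·cos 32°, −sin 32°).
n = v₁ × v₂ = (-0.200, 0.435, 0.328) (taken with n_z > 0).
tan δ = √(n_x²+n_y²)/n_z = 0.479/0.328, so δ = 55.6°.
Dip direction = azimuth of (n_x, n_y) = atan2(-0.200, 0.435) = 335°.

true dip 56°, dip direction 335°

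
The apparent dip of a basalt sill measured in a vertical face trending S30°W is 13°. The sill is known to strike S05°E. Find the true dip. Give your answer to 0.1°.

21.9°

β = acute angle between strike S05°E and section S30°W = 35°.
tan(true dip) = tan 13° / sin 35° = 0.4025
δ = arctan(0.4025) = 21.93°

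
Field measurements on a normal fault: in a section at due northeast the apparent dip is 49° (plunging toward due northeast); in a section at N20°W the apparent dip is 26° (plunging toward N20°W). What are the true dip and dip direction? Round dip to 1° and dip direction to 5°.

true dip 49°, dip direction 045°

Represent each trace as a vector plunging at its apparent dip toward its trend (east-north-up frame): v₁ = (0.464, 0.464, -0.755), v₂ = (-0.307, 0.845, -0.438).
n = v₁ × v₂ = (0.434, 0.435, 0.534) (taken with n_z > 0).
Dip δ = arctan(|n_h|/n_z) = arctan(0.615/0.534) = 49.0°.
Dip direction = atan2(0.434, 0.435) = 45° (azimuth of n's horizontal projection).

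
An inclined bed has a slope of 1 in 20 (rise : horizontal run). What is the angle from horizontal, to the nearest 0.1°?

2.9°

tan θ = 1/20 = 0.0500
θ = arctan(0.0500) = 2.86°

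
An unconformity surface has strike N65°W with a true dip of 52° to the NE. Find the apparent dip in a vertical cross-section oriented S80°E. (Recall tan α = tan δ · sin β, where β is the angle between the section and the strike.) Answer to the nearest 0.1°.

18.3°

The section lies 15° from the strike.
tan(apparent dip) = tan 52° · sin 15° = 0.3313
α = arctan(0.3313) = 18.33°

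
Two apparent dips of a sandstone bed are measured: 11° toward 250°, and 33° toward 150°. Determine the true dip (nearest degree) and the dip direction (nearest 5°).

true dip 36°, dip direction 175°

Represent each trace as a vector plunging at its apparent dip toward its trend (east-north-up frame): v₁ = (-0.922, -0.336, -0.191), v₂ = (0.419, -0.726, -0.545).
Cross product v₁ × v₂ gives the pole to the plane: n ∝ (0.044, -0.582, 0.811).
tan δ = √(n_x²+n_y²)/n_z = 0.584/0.811, so δ = 35.8°.
The horizontal component of n points toward azimuth atan2(n_x, n_y) = 176°, the dip direction.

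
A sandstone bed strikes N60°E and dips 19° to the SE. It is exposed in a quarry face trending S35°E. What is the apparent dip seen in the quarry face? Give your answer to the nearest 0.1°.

The strike is N60°E and the section trends S35°E; the acute angle between them is β = 85°.
tan(apparent dip) = tan 19° · sin 85° = 0.3430
apparent dip = arctan 0.3430 = 18.93°

18.9°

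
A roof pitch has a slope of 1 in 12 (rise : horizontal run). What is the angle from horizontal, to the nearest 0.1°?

tan θ = 1/12 = 0.0833
θ = arctan(0.0833) = 4.76°

4.8°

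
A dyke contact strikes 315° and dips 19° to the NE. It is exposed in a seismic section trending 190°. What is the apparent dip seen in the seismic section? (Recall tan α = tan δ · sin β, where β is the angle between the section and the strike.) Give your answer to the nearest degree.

Angle between strike (315°) and section (190°): β = 55°.
tan(apparent dip) = tan 19° · sin 55° = 0.2821
α = arctan(0.2821) = 15.75°

16°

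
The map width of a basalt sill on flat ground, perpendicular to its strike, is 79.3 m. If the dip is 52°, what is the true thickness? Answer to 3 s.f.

62.5 m

True thickness t = w · sin(dip) = 79.3 × sin 52°
t = 79.3 × 0.7880 = 62.489 m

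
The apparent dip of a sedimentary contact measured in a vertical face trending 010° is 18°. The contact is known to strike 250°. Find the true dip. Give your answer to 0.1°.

20.6°

β = acute angle between strike 250° and section 010° = 60°.
tan(true dip) = tan 18° / sin 60° = 0.3752
true dip = arctan 0.3752 = 20.57°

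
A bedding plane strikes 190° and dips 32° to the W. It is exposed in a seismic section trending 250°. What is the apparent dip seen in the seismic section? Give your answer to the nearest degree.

Angle between strike (190°) and section (250°): β = 60°.
tan(apparent dip) = tan 32° · sin 60° = 0.5412
α = arctan(0.5412) = 28.42°

28°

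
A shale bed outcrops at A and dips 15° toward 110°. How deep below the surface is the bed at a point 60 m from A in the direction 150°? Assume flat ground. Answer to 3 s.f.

12.3 m

The hole lies 40° from the dip direction, so the down-dip offset is 60 × cos 40° = 45.96 m.
Depth = down-dip offset × tan(dip) = 45.96 × tan 15° = 45.96 × 0.2679
Depth = 12.32 m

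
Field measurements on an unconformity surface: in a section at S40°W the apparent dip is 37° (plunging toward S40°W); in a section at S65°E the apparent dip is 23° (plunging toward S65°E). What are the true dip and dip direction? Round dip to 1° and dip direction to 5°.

The two traces are lines in the plane: v₁ = (sin 220°·cos 37°, cos 220°·cos 37°, −sin 37°), v₂ = (sin 115°·cos 23°, cos 115°·cos 23°, −sin 23°).
The plane normal is n = v₁ × v₂ ∝ (0.005, -0.703, 0.710).
True dip = arccos(n_z / |n|) = arccos(0.7108) = 44.7°.
Dip direction = atan2(0.005, -0.703) = 180° (azimuth of n's horizontal projection).

true dip 45°, dip direction 180°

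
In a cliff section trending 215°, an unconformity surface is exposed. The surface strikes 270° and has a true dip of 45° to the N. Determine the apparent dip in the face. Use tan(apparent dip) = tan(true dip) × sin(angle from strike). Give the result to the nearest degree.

39°

The section lies 55° from the strike.
tan(apparent dip) = tan 45° · sin 55° = 0.8192
apparent dip = arctan 0.8192 = 39.32°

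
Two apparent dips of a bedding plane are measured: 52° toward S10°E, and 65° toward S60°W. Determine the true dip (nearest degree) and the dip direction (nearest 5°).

Represent each trace as a vector plunging at its apparent dip toward its trend (east-north-up frame): v₁ = (0.107, -0.606, -0.788), v₂ = (-0.366, -0.211, -0.906).
n = v₁ × v₂ = (-0.383, -0.385, 0.244) (taken with n_z > 0).
Dip δ = arctan(|n_h|/n_z) = arctan(0.543/0.244) = 65.8°.
Dip direction = atan2(-0.383, -0.385) = 225° (azimuth of n's horizontal projection).

true dip 66°, dip direction 225°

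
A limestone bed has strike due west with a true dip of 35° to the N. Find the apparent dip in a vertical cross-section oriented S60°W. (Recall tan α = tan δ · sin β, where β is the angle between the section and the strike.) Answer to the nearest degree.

The strike is due west and the section trends S60°W; the acute angle between them is β = 30°.
tan α = tan 35° × sin 30° = 0.7002 × 0.5000 = 0.3501
α = arctan(0.3501) = 19.30°

19°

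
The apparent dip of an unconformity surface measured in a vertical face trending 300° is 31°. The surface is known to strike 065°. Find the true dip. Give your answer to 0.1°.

36.3°

β = acute angle between strike 065° and section 300° = 55°.
tan δ = tan α / sin β = tan 31° / sin 55° = 0.6009 / 0.8192 = 0.7335
true dip = arctan 0.7335 = 36.26°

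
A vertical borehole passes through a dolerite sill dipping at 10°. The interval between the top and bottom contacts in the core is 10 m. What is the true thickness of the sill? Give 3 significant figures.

True thickness t = h · cos(dip) = 10 × cos 10°
t = 10 × 0.9848 = 9.848 m

9.85 m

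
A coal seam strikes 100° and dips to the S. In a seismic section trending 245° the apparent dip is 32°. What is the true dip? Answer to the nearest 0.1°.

The section is 35° from the strike.
tan δ = tan α / sin β = tan 32° / sin 35° = 0.6249 / 0.5736 = 1.0894
true dip = arctan 1.0894 = 47.45°

47.5°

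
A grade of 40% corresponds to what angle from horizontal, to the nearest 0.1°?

tan θ = 40/100 = 0.4000
θ = arctan(0.4000) = 21.80°

21.8°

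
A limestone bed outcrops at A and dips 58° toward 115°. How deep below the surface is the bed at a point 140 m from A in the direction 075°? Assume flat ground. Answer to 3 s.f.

The hole lies 40° from the dip direction, so the down-dip offset is 140 × cos 40° = 107.25 m.
Depth = down-dip offset × tan(dip) = 107.25 × tan 58° = 107.25 × 1.6003
Depth = 171.63 m

172 m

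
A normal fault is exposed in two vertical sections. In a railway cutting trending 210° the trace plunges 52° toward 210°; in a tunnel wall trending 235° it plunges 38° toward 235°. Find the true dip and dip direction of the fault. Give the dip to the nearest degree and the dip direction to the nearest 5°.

true dip 57°, dip direction 175°

The two traces are lines in the plane: v₁ = (sin 210°·cos 52°, cos 210°·cos 52°, −sin 52°), v₂ = (sin 235°·cos 38°, cos 235°·cos 38°, −sin 38°).
n = v₁ × v₂ = (0.028, -0.319, 0.205) (taken with n_z > 0).
Dip δ = arctan(|n_h|/n_z) = arctan(0.320/0.205) = 57.4°.
Dip direction = atan2(0.028, -0.319) = 175° (azimuth of n's horizontal projection).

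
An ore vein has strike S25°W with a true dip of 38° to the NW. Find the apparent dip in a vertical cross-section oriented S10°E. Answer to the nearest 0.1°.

The strike is S25°W and the section trends S10°E; the acute angle between them is β = 35°.
tan(apparent dip) = tan 38° · sin 35° = 0.4481
apparent dip = arctan 0.4481 = 24.14°

24.1°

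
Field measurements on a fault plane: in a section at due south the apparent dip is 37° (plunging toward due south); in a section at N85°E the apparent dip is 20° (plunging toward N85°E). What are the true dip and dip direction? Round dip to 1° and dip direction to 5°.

true dip 41°, dip direction 150°

Represent each trace as a vector plunging at its apparent dip toward its trend (east-north-up frame): v₁ = (0.000, -0.799, -0.602), v₂ = (0.936, 0.082, -0.342).
Cross product v₁ × v₂ gives the pole to the plane: n ∝ (0.322, -0.563, 0.748).
True dip = arccos(n_z / |n|) = arccos(0.7551) = 41.0°.
Dip direction = atan2(0.322, -0.563) = 150° (azimuth of n's horizontal projection).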